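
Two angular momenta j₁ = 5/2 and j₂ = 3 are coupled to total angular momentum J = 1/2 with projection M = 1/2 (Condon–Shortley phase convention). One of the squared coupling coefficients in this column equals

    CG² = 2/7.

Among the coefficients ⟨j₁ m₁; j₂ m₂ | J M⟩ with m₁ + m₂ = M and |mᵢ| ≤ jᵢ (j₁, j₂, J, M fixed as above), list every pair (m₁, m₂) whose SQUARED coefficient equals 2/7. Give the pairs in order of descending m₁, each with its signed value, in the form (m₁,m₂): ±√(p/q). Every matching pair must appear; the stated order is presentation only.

(-5/2,3): −√(2/7)

Admissible pairs with m₁+m₂ = M = 1/2: (-5/2,3), (-3/2,2), (-1/2,1), (1/2,0), (3/2,-1), (5/2,-2)
  (m₁,m₂)=(5/2,-2): CG² = 1/21, CG = +√(1/21)
  (m₁,m₂)=(3/2,-1): CG² = 2/21, CG = −√(2/21)
  (m₁,m₂)=(1/2,0): CG² = 1/7, CG = +√(1/7)
  (m₁,m₂)=(-1/2,1): CG² = 4/21, CG = −√(4/21)
  (m₁,m₂)=(-3/2,2): CG² = 5/21, CG = +√(5/21)
  (m₁,m₂)=(-5/2,3): CG² = 2/7, CG = −√(2/7)   ← matches the target
Pairs with CG² = 2/7: (-5/2,3): −√(2/7)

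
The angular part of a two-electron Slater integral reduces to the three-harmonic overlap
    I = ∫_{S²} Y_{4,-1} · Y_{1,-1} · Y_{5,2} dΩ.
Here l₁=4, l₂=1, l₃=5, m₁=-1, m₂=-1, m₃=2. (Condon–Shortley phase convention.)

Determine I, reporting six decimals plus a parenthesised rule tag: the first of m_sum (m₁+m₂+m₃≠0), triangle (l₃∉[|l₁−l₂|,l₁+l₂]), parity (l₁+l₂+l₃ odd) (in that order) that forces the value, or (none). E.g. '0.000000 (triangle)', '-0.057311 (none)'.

0.225034 (none)

Rules hold: Σm=0, L=10 even, 3≤5≤5.
N = 9·3·11 = 297
Δ = 0!·8!·2!/11! = 1/495
Racah Σ t=0..0: t=0:+1/576 = 1/576
⇒ 3j(4 1 5; 0 0 0)² = 5/99, sgn -1
Racah Σ t=0..0: t=0:+1/1440 = 1/1440
⇒ 3j(4 1 5; -1 -1 2)² = 7/165, sgn -1
4πI² = N·(3j₀)²·(3jₘ)² = 7/11
I = +1·√(0.636364/4π) = 0.22503380
No selection rule forces the value: the integral is nonzero (none).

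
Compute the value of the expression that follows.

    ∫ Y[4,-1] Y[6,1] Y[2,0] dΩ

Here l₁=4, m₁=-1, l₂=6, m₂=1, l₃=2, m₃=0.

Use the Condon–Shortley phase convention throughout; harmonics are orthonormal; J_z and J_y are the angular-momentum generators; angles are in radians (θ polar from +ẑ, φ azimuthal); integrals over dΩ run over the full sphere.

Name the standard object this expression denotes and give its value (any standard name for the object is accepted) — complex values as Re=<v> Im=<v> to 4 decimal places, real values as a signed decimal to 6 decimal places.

This is a Gaunt coefficient — the integral of a triple product of spherical harmonics over the sphere.
Rules hold: Σm=0, L=12 even, 2≤2≤10.
N = 9·13·5 = 585
Δ = 8!·0!·4!/13! = 1/6435
Racah Σ t=4..4: t=4:+1/2304 = 1/2304
⇒ 3j(4 6 2; 0 0 0)² = 5/143, sgn +1
Racah Σ t=5..5: t=5:−1/2880 = -1/2880
⇒ 3j(4 6 2; -1 1 0)² = 14/429, sgn -1
4πI² = N·(3j₀)²·(3jₘ)² = 1050/1573
I = -1·√(0.667514/4π) = -0.23047581

Gaunt coefficient, -0.230476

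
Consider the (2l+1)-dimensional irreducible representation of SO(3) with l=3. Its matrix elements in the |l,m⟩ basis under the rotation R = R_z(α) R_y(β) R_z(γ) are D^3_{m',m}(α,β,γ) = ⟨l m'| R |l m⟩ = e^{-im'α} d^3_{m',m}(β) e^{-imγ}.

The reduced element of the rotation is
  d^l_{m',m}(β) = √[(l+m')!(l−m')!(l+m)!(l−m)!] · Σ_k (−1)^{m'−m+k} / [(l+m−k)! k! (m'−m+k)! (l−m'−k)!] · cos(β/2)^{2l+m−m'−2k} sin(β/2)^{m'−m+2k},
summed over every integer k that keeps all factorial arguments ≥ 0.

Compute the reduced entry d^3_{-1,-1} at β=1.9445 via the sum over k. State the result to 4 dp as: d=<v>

d^3_{-1,-1}(β=1.9445) via the finite sum:
c=cos(1.944500/2)=0.563442, s=sin(1.944500/2)=0.826156; N=√[2·24·2·24]=48.000000
k∈{0,1,2} keeps every argument non-negative
  k=0: (−1)^0·48.0000/(48)·0.5634^6·0.8262^0 = +0.031996
  k=1: (−1)^1·48.0000/(6)·0.5634^4·0.8262^2 = -0.550314
  k=2: (−1)^2·48.0000/(8)·0.5634^2·0.8262^4 = +0.887354
d^3_{-1,-1}(1.9445) = +0.031996 -0.550314 +0.887354 = +0.369036

d=0.3690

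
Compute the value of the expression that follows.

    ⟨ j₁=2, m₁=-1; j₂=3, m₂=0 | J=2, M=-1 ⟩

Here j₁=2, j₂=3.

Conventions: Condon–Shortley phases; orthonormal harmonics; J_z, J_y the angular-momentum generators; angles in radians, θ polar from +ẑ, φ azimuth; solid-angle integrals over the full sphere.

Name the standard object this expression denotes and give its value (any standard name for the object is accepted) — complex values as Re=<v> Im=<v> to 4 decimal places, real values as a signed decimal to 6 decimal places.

Clebsch–Gordan coefficient, +√(2/7) ≈ +0.534522

This is a Clebsch–Gordan (vector-coupling) coefficient.
j₁+j₂−J=3  J+j₁−j₂=1  J−j₁+j₂=3  j₁+j₂+J+1=8
(j₁±m₁, j₂±m₂, J±M) = (1,3,3,3,1,3)
P² = 81/14
sum k=2..3:
  [2] +1/4 = 1/4
  [3] −1/36 = -1/36
S = 2/9
C² = P²·S² = 2/7 ; C = +0.534522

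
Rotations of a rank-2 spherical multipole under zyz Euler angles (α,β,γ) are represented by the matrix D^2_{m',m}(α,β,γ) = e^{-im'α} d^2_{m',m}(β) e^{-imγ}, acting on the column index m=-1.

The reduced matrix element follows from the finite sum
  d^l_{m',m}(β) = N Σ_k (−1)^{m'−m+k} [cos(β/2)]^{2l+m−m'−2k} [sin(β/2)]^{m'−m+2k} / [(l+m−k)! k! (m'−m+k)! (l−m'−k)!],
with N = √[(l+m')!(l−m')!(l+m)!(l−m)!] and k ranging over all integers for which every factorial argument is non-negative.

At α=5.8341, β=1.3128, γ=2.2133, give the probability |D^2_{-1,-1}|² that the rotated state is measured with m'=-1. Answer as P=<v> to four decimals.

P=0.0945

D^2_{-1,-1}(5.8341,1.3128,2.2133) = e^{-i·-1·5.8341}·d^2_{-1,-1}(1.3128)·e^{-i·-1·2.2133}. Compute d first:
With c≡cos(β/2)=0.792194 and s≡sin(β/2)=0.610269, N=[1·6·1·6]^{1/2}=6.000000
Admissible k: 0..1 (factorial args all ≥0)
  k=0: (−1)^0·6.0000/(6)·0.7922^4·0.6103^0 = +0.393846
  k=1: (−1)^1·6.0000/(2)·0.7922^2·0.6103^2 = -0.701176
d^2_{-1,-1}(1.3128) = +0.393846 -0.701176 = -0.307330
|D^2_{-1,-1}|² = |d^2_{-1,-1}(β)|² = (-0.307330)² = 0.094452 (the z-rotation phases have unit modulus)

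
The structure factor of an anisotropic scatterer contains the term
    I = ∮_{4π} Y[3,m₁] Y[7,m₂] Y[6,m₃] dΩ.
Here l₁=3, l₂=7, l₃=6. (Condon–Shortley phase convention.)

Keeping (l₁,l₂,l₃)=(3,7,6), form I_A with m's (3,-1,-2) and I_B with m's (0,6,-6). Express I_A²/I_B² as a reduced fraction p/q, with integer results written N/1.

2450/4719

Shared (l₁,l₂,l₃)=(3,7,6): N and (l;000)² cancel in I_A²/I_B².
A: Δ = 4!·2!·10!/17! = 1/2042040; Racah Σ t=0..0: t=0:+1/829440 = 1/829440; ⇒ 3j(3 7 6; 3 -1 -2)² = 35/2431, sgn +1
B: Δ = 4!·2!·10!/17! = 1/2042040; Racah Σ t=3..3: t=3:−1/43545600 = -1/43545600; ⇒ 3j(3 7 6; 0 6 -6)² = 33/1190, sgn -1
I_A²/I_B² = (35/2431)/(33/1190) = 2450/4719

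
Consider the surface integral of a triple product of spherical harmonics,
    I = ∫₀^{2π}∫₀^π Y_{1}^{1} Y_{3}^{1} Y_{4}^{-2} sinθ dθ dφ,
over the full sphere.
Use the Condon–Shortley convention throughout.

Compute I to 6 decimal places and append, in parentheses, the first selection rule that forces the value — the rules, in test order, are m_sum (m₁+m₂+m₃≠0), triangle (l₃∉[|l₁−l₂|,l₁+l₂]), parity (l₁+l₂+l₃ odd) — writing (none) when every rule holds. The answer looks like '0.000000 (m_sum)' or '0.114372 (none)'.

Rules hold: Σm=0, L=8 even, 2≤4≤4.
N = 3·7·9 = 189
Δ = 0!·2!·6!/9! = 1/252
Racah Σ t=0..0: t=0:+1/36 = 1/36
⇒ 3j(1 3 4; 0 0 0)² = 4/63, sgn +1
Racah Σ t=0..0: t=0:+1/96 = 1/96
⇒ 3j(1 3 4; 1 1 -2)² = 5/84, sgn +1
4πI² = N·(3j₀)²·(3jₘ)² = 5/7
I = +1·√(0.714286/4π) = 0.23841361
No selection rule forces the value: the integral is nonzero (none).

0.238414 (none)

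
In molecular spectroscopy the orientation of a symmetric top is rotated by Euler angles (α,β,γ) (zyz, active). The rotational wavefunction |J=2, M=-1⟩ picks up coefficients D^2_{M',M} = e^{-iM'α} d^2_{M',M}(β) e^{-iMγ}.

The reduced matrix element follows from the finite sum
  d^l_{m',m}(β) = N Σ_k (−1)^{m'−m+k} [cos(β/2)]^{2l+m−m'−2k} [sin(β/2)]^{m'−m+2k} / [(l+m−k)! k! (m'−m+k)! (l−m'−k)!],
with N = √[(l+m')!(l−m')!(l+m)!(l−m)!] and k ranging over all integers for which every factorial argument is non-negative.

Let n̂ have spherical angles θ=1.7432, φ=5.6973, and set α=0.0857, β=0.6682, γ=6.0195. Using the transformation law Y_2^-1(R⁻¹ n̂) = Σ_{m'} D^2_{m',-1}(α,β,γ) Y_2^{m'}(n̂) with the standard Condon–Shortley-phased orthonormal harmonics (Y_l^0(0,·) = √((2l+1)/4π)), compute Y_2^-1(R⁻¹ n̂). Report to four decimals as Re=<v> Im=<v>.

Re=0.2245 Im=0.1077

Need the full column D^2_{m',-1} for m'=−2..2 at α=0.0857, β=0.6682, γ=6.0195.
cos(β/2)=0.944706, sin(β/2)=0.327919
d^2_{-2,-1}: single k=1 term ⇒ +0.552951;  D = +0.550598-0.050957i
d^2_{-1,-1}: k∈[0..1] ⇒ +0.796501 -0.287904 = +0.508597;  D = +0.500562-0.090046i
d^2_{0,-1}: k∈[0..1] ⇒ -0.677224 +0.081597 = -0.595627;  D = -0.575040+0.155244i
d^2_{1,-1}: k∈[0..1] ⇒ +0.287904 -0.011563 = +0.276341;  D = +0.259646-0.094597i
d^2_{2,-1}: single k=0 term ⇒ -0.066623;  D = -0.060416+0.028081i
Y_2^{m'}(θ=1.7432,φ=5.6973) and Σ D·Y over m':
  (+0.5506-0.0510i)·(+0.1457+0.3455i)  (+0.5006-0.0900i)·(-0.1088-0.0722i)  (-0.5750+0.1552i)·(-0.2875+0.0000i)  (+0.2596-0.0946i)·(+0.1088-0.0722i)  (-0.0604+0.0281i)·(+0.1457-0.3455i)
Y_2^-1(R⁻¹ n̂) = +0.224514+0.107727i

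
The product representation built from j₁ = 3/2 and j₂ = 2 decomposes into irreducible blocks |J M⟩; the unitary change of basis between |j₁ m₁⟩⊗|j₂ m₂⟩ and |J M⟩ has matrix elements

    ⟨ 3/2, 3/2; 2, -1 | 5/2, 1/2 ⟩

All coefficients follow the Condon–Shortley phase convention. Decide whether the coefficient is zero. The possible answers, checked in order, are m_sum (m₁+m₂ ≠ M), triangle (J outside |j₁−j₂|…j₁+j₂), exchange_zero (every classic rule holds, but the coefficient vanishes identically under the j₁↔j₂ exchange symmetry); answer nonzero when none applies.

m-sum: m₁+m₂ = 3/2+(-1) = 1/2, M = 1/2  ✓
triangle: |j₁−j₂| = 1/2 ≤ J = 5/2 ≤ j₁+j₂ = 7/2  ✓
exchange: j₁≠j₂ or m₁≠m₂ — the exchange symmetry imposes no constraint here
value check: CG = +√(27/70) = +0.621059 ≠ 0

nonzero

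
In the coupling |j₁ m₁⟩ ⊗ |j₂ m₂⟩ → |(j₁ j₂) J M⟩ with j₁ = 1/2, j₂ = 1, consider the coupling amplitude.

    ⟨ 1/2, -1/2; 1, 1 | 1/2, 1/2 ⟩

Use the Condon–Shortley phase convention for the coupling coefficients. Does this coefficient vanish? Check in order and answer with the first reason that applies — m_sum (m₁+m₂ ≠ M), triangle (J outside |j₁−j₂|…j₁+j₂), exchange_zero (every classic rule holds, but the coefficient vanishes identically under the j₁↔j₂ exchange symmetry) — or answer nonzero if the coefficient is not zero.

m-sum: m₁+m₂ = -1/2+1 = 1/2, M = 1/2  ✓
triangle: |j₁−j₂| = 1/2 ≤ J = 1/2 ≤ j₁+j₂ = 3/2  ✓
exchange: j₁≠j₂ or m₁≠m₂ — the exchange symmetry imposes no constraint here
value check: CG = −√(2/3) = -0.816497 ≠ 0

nonzero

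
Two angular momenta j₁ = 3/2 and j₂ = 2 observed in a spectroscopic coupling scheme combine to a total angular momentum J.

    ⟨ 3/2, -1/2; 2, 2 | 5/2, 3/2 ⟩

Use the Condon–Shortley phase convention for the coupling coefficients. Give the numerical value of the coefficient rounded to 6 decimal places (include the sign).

triangle: 1!*2!*3!/7! = 12/5040
(j±m)!: 1!*2!*4!*0!*4!*1! = 1152
prefactor² = (2J+1)*Δ*N² = 576/35
  k=1: −1/(1!*0!*1!*3!*1!*0!) = -1/6
Σ = -1/6  ⇒  CG² = 576/35*(-1/6)² = 16/35
CG = −√(16/35) = -0.676123

-0.676123  (= −√(16/35))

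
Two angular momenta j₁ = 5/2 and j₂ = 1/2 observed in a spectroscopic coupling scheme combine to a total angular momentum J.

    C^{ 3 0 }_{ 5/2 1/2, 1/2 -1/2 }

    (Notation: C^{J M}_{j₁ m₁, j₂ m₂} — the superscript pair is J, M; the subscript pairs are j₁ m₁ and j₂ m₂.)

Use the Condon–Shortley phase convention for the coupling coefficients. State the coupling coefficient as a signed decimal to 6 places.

triangle: 0!·5!·1!/7! = 120/5040
(j±m)!: 3!·2!·0!·1!·3!·3! = 432
prefactor² = (2J+1)·Δ·N² = 72
  k=0: +1/(0!·0!·2!·0!·3!·1!) = 1/12
Σ = 1/12  ⇒  CG² = 72·(1/12)² = 1/2
CG = +√(1/2) = +0.707107

+√(1/2) = +0.707107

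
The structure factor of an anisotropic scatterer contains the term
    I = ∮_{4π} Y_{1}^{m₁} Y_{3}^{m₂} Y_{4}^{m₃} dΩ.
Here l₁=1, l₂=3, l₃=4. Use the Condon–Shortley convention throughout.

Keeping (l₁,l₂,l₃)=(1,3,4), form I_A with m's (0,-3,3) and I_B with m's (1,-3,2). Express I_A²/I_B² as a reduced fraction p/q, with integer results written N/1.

Same 1,3,4: normalisation and zero-m 3j drop out of the ratio.
A: Δ: 0! 2! 6! / 9! → 1/252; sum: t=0:+1/720 = 1/720; 3j²(1 3 4; 0 -3 3) = Δ·Π!·Σ² = 1/36  (sign -1)
B: Δ: 0! 2! 6! / 9! → 1/252; sum: t=0:+1/1440 = 1/1440; 3j²(1 3 4; 1 -3 2) = Δ·Π!·Σ² = 1/252  (sign +1)
I_A²/I_B² = (1/36)/(1/252) = 7/1

7/1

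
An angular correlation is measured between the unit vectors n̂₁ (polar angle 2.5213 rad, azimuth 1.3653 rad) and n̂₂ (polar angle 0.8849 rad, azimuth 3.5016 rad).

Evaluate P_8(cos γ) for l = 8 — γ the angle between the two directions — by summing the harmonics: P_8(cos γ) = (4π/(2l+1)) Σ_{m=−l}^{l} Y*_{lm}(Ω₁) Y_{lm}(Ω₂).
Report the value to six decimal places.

0.175347

Term-by-term m-sum for l=8 (normalisation 4π/17 = 0.739198):
  [-8]  conj(Y_{8,-8})(Ω₁) = -0.000491-0.006700i ; Y_{8,-8}(Ω₂) = -0.064033-0.017139i ; Δ = -0.000083+0.000437i
  [-7]  conj(Y_{8,-7})(Ω₁) = +0.037286+0.004963i ; Y_{8,-7}(Ω₂) = +0.176429+0.126365i ; Δ = +0.005951+0.005587i
  [-6]  conj(Y_{8,-6})(Ω₁) = -0.042982+0.122355i ; Y_{8,-6}(Ω₂) = -0.225400-0.337189i ; Δ = +0.050945-0.013086i
  [-5]  conj(Y_{8,-5})(Ω₁) = -0.260533-0.157348i ; Y_{8,-5}(Ω₂) = +0.097998+0.419974i ; Δ = +0.040550-0.124837i
  [-4]  conj(Y_{8,-4})(Ω₁) = +0.322887-0.347423i ; Y_{8,-4}(Ω₂) = +0.016295-0.123899i ; Δ = -0.037784-0.045667i
  [-3]  conj(Y_{8,-3})(Ω₁) = +0.232650+0.328313i ; Y_{8,-3}(Ω₂) = +0.139433-0.260924i ; Δ = +0.118104-0.014926i
  [-2]  conj(Y_{8,-2})(Ω₁) = +0.033193-0.014466i ; Y_{8,-2}(Ω₂) = -0.224020+0.196487i ; Δ = -0.004594+0.009763i
  [-1]  conj(Y_{8,-1})(Ω₁) = +0.084673+0.406223i ; Y_{8,-1}(Ω₂) = -0.159726+0.060123i ; Δ = -0.037948-0.059794i
  [+0]  conj(Y_{8,0})(Ω₁) = -0.101214-0.000000i ; Y_{8,0}(Ω₂) = +0.326736+0.000000i ; Δ = -0.033070-0.000000i
  [+1]  conj(Y_{8,1})(Ω₁) = -0.084673+0.406223i ; Y_{8,1}(Ω₂) = +0.159726+0.060123i ; Δ = -0.037948+0.059794i
  [+2]  conj(Y_{8,2})(Ω₁) = +0.033193+0.014466i ; Y_{8,2}(Ω₂) = -0.224020-0.196487i ; Δ = -0.004594-0.009763i
  [+3]  conj(Y_{8,3})(Ω₁) = -0.232650+0.328313i ; Y_{8,3}(Ω₂) = -0.139433-0.260924i ; Δ = +0.118104+0.014926i
  [+4]  conj(Y_{8,4})(Ω₁) = +0.322887+0.347423i ; Y_{8,4}(Ω₂) = +0.016295+0.123899i ; Δ = -0.037784+0.045667i
  [+5]  conj(Y_{8,5})(Ω₁) = +0.260533-0.157348i ; Y_{8,5}(Ω₂) = -0.097998+0.419974i ; Δ = +0.040550+0.124837i
  [+6]  conj(Y_{8,6})(Ω₁) = -0.042982-0.122355i ; Y_{8,6}(Ω₂) = -0.225400+0.337189i ; Δ = +0.050945+0.013086i
  [+7]  conj(Y_{8,7})(Ω₁) = -0.037286+0.004963i ; Y_{8,7}(Ω₂) = -0.176429+0.126365i ; Δ = +0.005951-0.005587i
  [+8]  conj(Y_{8,8})(Ω₁) = -0.000491+0.006700i ; Y_{8,8}(Ω₂) = -0.064033+0.017139i ; Δ = -0.000083-0.000437i
Total Σ_m = +0.237213+0.000000i. Multiply by 0.739198: +0.175347+0.000000i. P_8(cos γ) = 0.175347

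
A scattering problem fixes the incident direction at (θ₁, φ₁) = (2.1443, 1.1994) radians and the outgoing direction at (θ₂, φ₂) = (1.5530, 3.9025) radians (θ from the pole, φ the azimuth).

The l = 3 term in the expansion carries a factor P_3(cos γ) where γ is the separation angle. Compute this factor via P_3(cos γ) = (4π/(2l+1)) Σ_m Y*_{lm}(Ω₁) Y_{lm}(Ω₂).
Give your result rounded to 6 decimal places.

0.013463

Addition theorem: P_3(cos γ) = (4π/7) Σ_m Y*_{lm}(Ω₁) Y_{lm}(Ω₂), m = −3…3:
  term(m=-3) = -0.02605 - 0.09979j   from Y*(Ω₁)=-0.22196 - 0.10903j, Y(Ω₂)=0.27244 + 0.31573j
  term(m=-2) = -0.00455 - 0.00547j   from Y*(Ω₁)=0.28820 - 0.26463j, Y(Ω₂)=0.00089 - 0.01816j
  term(m=-1) = 0.03742 + 0.01755j   from Y*(Ω₁)=0.04650 + 0.11939j, Y(Ω₂)=0.23364 - 0.22247j
  term(m=+0) = -0.00616 + 0.00000j   from Y*(Ω₁)=0.30939 + 0.00000j, Y(Ω₂)=-0.01991 + 0.00000j
  term(m=+1) = 0.03742 - 0.01755j   from Y*(Ω₁)=-0.04650 + 0.11939j, Y(Ω₂)=-0.23364 - 0.22247j
  term(m=+2) = -0.00455 + 0.00547j   from Y*(Ω₁)=0.28820 + 0.26463j, Y(Ω₂)=0.00089 + 0.01816j
  term(m=+3) = -0.02605 + 0.09979j   from Y*(Ω₁)=0.22196 - 0.10903j, Y(Ω₂)=-0.27244 + 0.31573j
Σ over m = 0.00750 + 0.00000j; ×(4π/7) → 0.01346 + 0.00000j. Real part: 0.013463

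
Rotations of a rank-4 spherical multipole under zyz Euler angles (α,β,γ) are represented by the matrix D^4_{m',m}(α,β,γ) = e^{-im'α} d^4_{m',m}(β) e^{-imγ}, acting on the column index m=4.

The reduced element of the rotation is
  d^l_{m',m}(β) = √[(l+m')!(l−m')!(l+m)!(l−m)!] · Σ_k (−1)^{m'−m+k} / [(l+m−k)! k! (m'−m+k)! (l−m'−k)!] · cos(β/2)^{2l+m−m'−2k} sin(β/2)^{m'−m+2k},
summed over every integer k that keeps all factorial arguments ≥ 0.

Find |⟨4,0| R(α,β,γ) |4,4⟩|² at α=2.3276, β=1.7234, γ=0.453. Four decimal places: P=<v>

P=0.2490

First d^4_{0,4}(β=1.7234), then the phase factors e^{-i(0)α} and e^{-i(4)γ}:
c=cos(1.723400/2)=0.651148, s=sin(1.723400/2)=0.758951; N=√[24·24·40320·1]=4819.161753
k: max(0,(4)−(0))=4 … min(4+(4),4−(0))=4
  k=4: (−1)^0·4819.1618/(576)·0.6511^4·0.7590^4 = +0.499025
d^4_{0,4}(1.7234) = +0.499025
|D^4_{0,4}|² = |d^4_{0,4}(β)|² = (+0.499025)² = 0.249026 (the z-rotation phases have unit modulus)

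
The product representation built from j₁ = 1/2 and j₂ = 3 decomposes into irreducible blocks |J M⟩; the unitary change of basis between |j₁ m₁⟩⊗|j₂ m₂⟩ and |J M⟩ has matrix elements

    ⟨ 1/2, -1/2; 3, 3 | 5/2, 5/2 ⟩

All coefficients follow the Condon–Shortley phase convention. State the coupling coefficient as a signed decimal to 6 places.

j₁+j₂−J=1  J+j₁−j₂=0  J−j₁+j₂=5  j₁+j₂+J+1=7
(j₁±m₁, j₂±m₂, J±M) = (0,1,6,0,5,0)
P² = 86400/7
sum k=1..1:
  [1] −1/120 = -1/120
S = -1/120
C² = P²·S² = 6/7 ; C = -0.925820

−√(6/7) ≈ -0.925820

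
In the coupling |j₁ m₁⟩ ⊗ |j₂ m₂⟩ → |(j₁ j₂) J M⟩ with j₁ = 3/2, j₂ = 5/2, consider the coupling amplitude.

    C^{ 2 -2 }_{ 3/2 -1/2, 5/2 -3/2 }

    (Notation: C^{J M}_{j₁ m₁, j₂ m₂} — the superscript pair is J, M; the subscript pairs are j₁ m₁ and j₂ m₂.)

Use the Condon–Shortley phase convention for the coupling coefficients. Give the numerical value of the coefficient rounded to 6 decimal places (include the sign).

j₁+j₂−J=2  J+j₁−j₂=1  J−j₁+j₂=3  j₁+j₂+J+1=7
(j₁±m₁, j₂±m₂, J±M) = (1,2,1,4,0,4)
P² = 96/7
sum k=1..1:
  [1] −1/6 = -1/6
S = -1/6
C² = P²·S² = 8/21 ; C = -0.617213

−√(8/21) ≈ -0.617213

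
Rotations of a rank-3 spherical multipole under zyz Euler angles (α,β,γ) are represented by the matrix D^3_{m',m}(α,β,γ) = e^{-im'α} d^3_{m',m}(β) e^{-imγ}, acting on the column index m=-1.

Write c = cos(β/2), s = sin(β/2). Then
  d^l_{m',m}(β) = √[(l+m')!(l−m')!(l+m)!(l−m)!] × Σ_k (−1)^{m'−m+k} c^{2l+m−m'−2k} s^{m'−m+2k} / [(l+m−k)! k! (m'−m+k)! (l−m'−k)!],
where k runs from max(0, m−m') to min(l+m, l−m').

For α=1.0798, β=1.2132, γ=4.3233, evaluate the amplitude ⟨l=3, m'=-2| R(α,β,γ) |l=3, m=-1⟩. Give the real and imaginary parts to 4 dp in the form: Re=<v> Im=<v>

Re=0.0245 Im=0.0050

Split into d^3_{-2,-1}(β=1.2132) × two z-phases.
With c≡cos(β/2)=0.821591 and s≡sin(β/2)=0.570077, N=[1·120·2·24]^{1/2}=75.894664
Admissible k: 1..2 (factorial args all ≥0)
  k=1: (−1)^0·75.8947/(24)·0.8216^5·0.5701^1 = +0.674858
  k=2: (−1)^1·75.8947/(12)·0.8216^3·0.5701^3 = -0.649828
d^3_{-2,-1}(1.2132) = +0.674858 -0.649828 = +0.025030
Attach z-rotation phases: D = e^{-i(-2)(1.0798)}·(+0.025030)·e^{-i(-1)(4.3233)} = +0.024532+0.004966i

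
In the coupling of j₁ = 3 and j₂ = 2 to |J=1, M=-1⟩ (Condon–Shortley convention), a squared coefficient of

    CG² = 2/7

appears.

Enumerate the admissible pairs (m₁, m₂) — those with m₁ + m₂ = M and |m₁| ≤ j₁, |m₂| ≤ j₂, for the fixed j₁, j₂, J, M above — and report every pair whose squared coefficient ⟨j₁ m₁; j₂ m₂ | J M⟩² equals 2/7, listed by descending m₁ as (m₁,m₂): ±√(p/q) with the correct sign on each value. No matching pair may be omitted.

Admissible pairs with m₁+m₂ = M = -1: (-3,2), (-2,1), (-1,0), (0,-1), (1,-2)
  (m₁,m₂)=(1,-2): CG² = 1/35, CG = +√(1/35)
  (m₁,m₂)=(0,-1): CG² = 3/35, CG = −√(3/35)
  (m₁,m₂)=(-1,0): CG² = 6/35, CG = +√(6/35)
  (m₁,m₂)=(-2,1): CG² = 2/7, CG = −√(2/7)   ← matches the target
  (m₁,m₂)=(-3,2): CG² = 3/7, CG = +√(3/7)
Pairs with CG² = 2/7: (-2,1): −√(2/7)

(-2,1): −√(2/7)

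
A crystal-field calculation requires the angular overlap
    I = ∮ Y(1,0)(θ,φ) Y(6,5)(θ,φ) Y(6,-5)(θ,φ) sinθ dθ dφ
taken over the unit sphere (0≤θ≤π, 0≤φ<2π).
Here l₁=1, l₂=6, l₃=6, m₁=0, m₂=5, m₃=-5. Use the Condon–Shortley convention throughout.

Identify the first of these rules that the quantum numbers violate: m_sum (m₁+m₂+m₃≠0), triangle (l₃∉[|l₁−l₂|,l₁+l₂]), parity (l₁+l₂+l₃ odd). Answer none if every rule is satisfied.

parity

m₁+m₂+m₃ = 0 + 5 − 5 = 0  ✓
triangle: |1−6|=5 ≤ l₃=6 ≤ 1+6=7  ✓
parity: l₁+l₂+l₃ = 13 is odd  ✗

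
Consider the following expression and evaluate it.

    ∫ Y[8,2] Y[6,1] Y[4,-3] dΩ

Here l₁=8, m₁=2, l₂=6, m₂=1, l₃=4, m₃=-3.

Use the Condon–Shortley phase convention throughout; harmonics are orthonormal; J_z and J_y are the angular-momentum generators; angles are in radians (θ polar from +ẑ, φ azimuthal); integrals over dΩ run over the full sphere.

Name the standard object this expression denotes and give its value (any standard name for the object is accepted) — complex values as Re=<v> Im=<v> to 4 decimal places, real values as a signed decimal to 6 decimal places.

This is a Gaunt coefficient — the integral of a triple product of spherical harmonics over the sphere.
Checks pass: Σm=0; 18 even; l₃=4∈[2,14].
(2·8+1)(2·6+1)(2·4+1) = 1989
Δ: 10! 6! 2! / 19! → 1/23279256
sum: t=4:+1/1658880 t=5:−1/518400 t=6:+1/1658880 = -1/1382400
3j²(8 6 4; 0 0 0) = Δ·Π!·Σ² = 504/46189  (sign -1)
sum: t=5:−1/3456000 t=6:+1/12441600 = -13/62208000
3j²(8 6 4; 2 1 -3) = Δ·Π!·Σ² = 637/42636  (sign +1)
combine: 4πI² = 1989·504/46189·637/42636 = 240786/742577
take √, sign -1: I = -0.16063491

Gaunt coefficient, -0.160635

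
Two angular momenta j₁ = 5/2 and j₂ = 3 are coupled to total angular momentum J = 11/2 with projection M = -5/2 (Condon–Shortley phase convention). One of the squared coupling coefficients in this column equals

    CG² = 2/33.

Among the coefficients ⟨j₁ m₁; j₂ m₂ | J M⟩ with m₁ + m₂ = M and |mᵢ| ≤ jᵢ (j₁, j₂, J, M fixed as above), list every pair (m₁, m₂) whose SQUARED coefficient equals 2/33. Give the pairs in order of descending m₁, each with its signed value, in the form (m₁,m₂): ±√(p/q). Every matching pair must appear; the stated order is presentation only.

(1/2,-3): +√(2/33)

Admissible pairs with m₁+m₂ = M = -5/2: (-5/2,0), (-3/2,-1), (-1/2,-2), (1/2,-3)
  (m₁,m₂)=(1/2,-3): CG² = 2/33, CG = +√(2/33)   ← matches the target
  (m₁,m₂)=(-1/2,-2): CG² = 4/11, CG = +√(4/11)
  (m₁,m₂)=(-3/2,-1): CG² = 5/11, CG = +√(5/11)
  (m₁,m₂)=(-5/2,0): CG² = 4/33, CG = +√(4/33)
Pairs with CG² = 2/33: (1/2,-3): +√(2/33)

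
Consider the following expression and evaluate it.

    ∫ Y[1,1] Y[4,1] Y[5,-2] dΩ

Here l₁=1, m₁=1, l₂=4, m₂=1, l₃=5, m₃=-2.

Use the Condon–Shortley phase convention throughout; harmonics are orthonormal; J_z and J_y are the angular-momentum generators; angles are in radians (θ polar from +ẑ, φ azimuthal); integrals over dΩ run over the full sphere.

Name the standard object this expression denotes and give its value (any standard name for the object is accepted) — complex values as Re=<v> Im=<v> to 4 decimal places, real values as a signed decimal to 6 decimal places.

Gaunt coefficient, +0.225034

This is a Gaunt coefficient — the integral of a triple product of spherical harmonics over the sphere.
Checks pass: Σm=0; 10 even; l₃=5∈[3,5].
(2·1+1)(2·4+1)(2·5+1) = 297
Δ: 0! 2! 8! / 11! → 1/495
sum: t=0:+1/576 = 1/576
3j²(1 4 5; 0 0 0) = Δ·Π!·Σ² = 5/99  (sign -1)
sum: t=0:+1/1440 = 1/1440
3j²(1 4 5; 1 1 -2) = Δ·Π!·Σ² = 7/165  (sign -1)
combine: 4πI² = 297·5/99·7/165 = 7/11
take √, sign +1: I = 0.22503380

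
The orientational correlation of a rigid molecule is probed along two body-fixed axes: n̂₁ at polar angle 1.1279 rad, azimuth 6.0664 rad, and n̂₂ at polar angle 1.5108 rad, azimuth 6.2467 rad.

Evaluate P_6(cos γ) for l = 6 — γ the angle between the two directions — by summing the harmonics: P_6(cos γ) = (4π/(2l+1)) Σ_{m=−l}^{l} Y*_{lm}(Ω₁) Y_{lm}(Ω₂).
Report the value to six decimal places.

-0.159930

Term-by-term m-sum for l=6 (normalisation 4π/13 = 0.966644):
  m=-6: Y*=+0.070120-0.253277i  Y=+0.466487+0.103783i  product +0.058996-0.110873i
  m=-5: Y*=+0.202030-0.381639i  Y=+0.097791+0.018040i  product +0.026642-0.033676i
  m=-4: Y*=+0.156954-0.184966i  Y=-0.336595-0.049475i  product -0.061981+0.054493i
  m=-3: Y*=-0.160545+0.122138i  Y=-0.114317-0.012563i  product +0.019887-0.011945i
  m=-2: Y*=-0.287787+0.133231i  Y=+0.302853+0.022139i  product -0.090107+0.033978i
  m=-1: Y*=+0.093984-0.020700i  Y=+0.120559+0.004401i  product +0.011422-0.002082i
  m=+0: Y*=+0.323575-0.000000i  Y=-0.294107+0.000000i  product -0.095165+0.000000i
  m=+1: Y*=-0.093984-0.020700i  Y=-0.120559+0.004401i  product +0.011422+0.002082i
  m=+2: Y*=-0.287787-0.133231i  Y=+0.302853-0.022139i  product -0.090107-0.033978i
  m=+3: Y*=+0.160545+0.122138i  Y=+0.114317-0.012563i  product +0.019887+0.011945i
  m=+4: Y*=+0.156954+0.184966i  Y=-0.336595+0.049475i  product -0.061981-0.054493i
  m=+5: Y*=-0.202030-0.381639i  Y=-0.097791+0.018040i  product +0.026642+0.033676i
  m=+6: Y*=+0.070120+0.253277i  Y=+0.466487-0.103783i  product +0.058996+0.110873i
Accumulated sum -0.165448+0.000000i; after 4π/(2l+1) scaling, -0.159930+0.000000i ⇒ P_6 = -0.159930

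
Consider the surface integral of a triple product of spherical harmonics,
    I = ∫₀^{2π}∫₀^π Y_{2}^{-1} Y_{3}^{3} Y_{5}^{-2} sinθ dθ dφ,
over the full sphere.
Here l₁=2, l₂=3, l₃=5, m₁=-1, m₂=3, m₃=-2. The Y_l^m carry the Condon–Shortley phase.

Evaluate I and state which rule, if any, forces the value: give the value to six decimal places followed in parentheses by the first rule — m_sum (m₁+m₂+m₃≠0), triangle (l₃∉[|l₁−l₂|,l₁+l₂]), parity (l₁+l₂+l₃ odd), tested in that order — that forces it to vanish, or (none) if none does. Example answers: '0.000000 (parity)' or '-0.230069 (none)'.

Checks pass: Σm=0; 10 even; l₃=5∈[1,5].
(2·2+1)(2·3+1)(2·5+1) = 385
Δ: 0! 4! 6! / 11! → 1/2310
sum: t=0:+1/144 = 1/144
3j²(2 3 5; 0 0 0) = Δ·Π!·Σ² = 10/231  (sign -1)
sum: t=0:+1/4320 = 1/4320
3j²(2 3 5; -1 3 -2) = Δ·Π!·Σ² = 1/330  (sign -1)
combine: 4πI² = 385·10/231·1/330 = 5/99
take √, sign +1: I = 0.06339609
No selection rule forces the value: the integral is nonzero (none).

0.063396 (none)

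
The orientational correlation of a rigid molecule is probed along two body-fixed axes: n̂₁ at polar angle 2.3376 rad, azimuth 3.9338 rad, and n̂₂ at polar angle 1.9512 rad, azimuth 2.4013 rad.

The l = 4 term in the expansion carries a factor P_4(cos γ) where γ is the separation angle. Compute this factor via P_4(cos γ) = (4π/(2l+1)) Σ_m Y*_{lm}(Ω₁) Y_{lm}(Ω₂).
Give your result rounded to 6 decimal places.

Expand P_4 via completeness: Σ_{m} conj(Y_{4,m}) at Ω₁ times Y_{4,m} at Ω₂ —
  m=-4: Y*=-0.118969-0.003241i  Y=-0.323589+0.059024i  product +0.038688-0.005973i
  m=-3: Y*=-0.233971+0.224602i  Y=-0.225171+0.296148i  product -0.013832-0.119864i
  m=-2: Y*=-0.005599+0.411088i  Y=-0.000909-0.010047i  product +0.004135-0.000317i
  m=-1: Y*=+0.061400+0.062242i  Y=-0.245033-0.223869i  product -0.001111-0.028997i
  m=+0: Y*=-0.352356-0.000000i  Y=-0.049784+0.000000i  product +0.017542+0.000000i
  m=+1: Y*=-0.061400+0.062242i  Y=+0.245033-0.223869i  product -0.001111+0.028997i
  m=+2: Y*=-0.005599-0.411088i  Y=-0.000909+0.010047i  product +0.004135+0.000317i
  m=+3: Y*=+0.233971+0.224602i  Y=+0.225171+0.296148i  product -0.013832+0.119864i
  m=+4: Y*=-0.118969+0.003241i  Y=-0.323589-0.059024i  product +0.038688+0.005973i
Total Σ_m = +0.073303+0.000000i. Multiply by 1.396263: +0.102350+0.000000i. P_4(cos γ) = 0.102350

0.102350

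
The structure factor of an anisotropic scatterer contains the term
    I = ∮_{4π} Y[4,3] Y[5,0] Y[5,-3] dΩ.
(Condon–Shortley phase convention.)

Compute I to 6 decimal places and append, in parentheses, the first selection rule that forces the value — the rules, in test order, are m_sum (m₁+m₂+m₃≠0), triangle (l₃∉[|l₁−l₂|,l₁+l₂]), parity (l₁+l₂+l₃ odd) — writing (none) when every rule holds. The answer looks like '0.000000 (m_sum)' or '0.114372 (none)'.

Rules hold: Σm=0, L=14 even, 1≤5≤9.
N = 9·11·11 = 1089
Δ = 4!·4!·6!/15! = 1/3153150
Racah Σ t=0..4: t=0:+1/69120 t=1:−1/1728 t=2:+1/576 t=3:−1/1728 t=4:+1/69120 = 7/11520
⇒ 3j(4 5 5; 0 0 0)² = 2/143, sgn -1
Racah Σ t=0..1: t=0:+1/17280 t=1:−1/6912 = -1/11520
⇒ 3j(4 5 5; 3 0 -3)² = 2/143, sgn -1
4πI² = N·(3j₀)²·(3jₘ)² = 36/169
I = +1·√(0.213018/4π) = 0.13019760
No selection rule forces the value: the integral is nonzero (none).

0.130198 (none)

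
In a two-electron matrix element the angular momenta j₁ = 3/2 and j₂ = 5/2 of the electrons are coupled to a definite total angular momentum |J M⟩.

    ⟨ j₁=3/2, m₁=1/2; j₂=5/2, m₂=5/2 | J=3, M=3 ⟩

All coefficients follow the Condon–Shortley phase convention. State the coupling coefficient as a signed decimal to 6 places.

-0.790569  (= −√(5/8))

j₁+j₂−J=1  J+j₁−j₂=2  J−j₁+j₂=4  j₁+j₂+J+1=8
(j₁±m₁, j₂±m₂, J±M) = (2,1,5,0,6,0)
P² = 1440
sum k=1..1:
  [1] −1/48 = -1/48
S = -1/48
C² = P²·S² = 5/8 ; C = -0.790569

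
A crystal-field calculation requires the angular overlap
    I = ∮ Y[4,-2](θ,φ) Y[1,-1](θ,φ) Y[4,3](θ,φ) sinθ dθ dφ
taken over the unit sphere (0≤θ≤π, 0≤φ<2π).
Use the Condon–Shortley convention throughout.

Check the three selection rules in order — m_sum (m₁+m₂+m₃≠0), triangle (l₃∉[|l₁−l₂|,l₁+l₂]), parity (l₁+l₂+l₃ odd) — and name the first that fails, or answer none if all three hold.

m₁+m₂+m₃ = -2 − 1 + 3 = 0  ✓
triangle: |4−1|=3 ≤ l₃=4 ≤ 4+1=5  ✓
parity: l₁+l₂+l₃ = 9 is odd  ✗

parity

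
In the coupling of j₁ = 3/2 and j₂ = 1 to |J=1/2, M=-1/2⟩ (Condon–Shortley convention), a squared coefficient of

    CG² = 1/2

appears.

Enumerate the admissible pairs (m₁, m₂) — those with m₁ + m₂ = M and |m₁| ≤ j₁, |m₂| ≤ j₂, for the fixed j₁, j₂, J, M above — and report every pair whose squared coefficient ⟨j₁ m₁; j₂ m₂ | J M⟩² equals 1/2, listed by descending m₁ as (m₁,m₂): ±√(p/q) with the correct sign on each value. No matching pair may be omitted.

Admissible pairs with m₁+m₂ = M = -1/2: (-3/2,1), (-1/2,0), (1/2,-1)
  (m₁,m₂)=(1/2,-1): CG² = 1/6, CG = +√(1/6)
  (m₁,m₂)=(-1/2,0): CG² = 1/3, CG = −√(1/3)
  (m₁,m₂)=(-3/2,1): CG² = 1/2, CG = +√(1/2)   ← matches the target
Pairs with CG² = 1/2: (-3/2,1): +√(1/2)

(-3/2,1): +√(1/2)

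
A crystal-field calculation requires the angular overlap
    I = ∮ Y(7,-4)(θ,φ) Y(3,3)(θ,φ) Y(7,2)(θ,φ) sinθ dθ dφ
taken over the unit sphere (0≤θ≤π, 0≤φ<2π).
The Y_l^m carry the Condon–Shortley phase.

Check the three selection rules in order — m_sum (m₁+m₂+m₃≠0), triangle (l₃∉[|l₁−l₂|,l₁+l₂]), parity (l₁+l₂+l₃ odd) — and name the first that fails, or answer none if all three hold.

m₁+m₂+m₃ = -4 + 3 + 2 = 1  ✗
triangle: |7−3|=4 ≤ l₃=7 ≤ 7+3=10
parity: l₁+l₂+l₃ = 17 is odd

m_sum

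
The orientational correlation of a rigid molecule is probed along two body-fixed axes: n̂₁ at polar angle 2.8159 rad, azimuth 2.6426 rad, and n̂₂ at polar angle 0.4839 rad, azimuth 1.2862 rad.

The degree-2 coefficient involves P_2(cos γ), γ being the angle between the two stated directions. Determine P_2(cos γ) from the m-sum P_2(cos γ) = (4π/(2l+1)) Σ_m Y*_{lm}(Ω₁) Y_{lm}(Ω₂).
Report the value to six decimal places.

Expand P_2 via completeness: Σ_{m} conj(Y_{2,m}) at Ω₁ times Y_{2,m} at Ω₂ —
  m=-2: Y*=0.02143 - 0.03323j  Y=-0.07042 - 0.04506j  product -0.00301 + 0.00137j
  m=-1: Y*=0.20564 - 0.11207j  Y=0.08933 - 0.30535j  product -0.01585 - 0.07280j
  m=+0: Y*=0.53392 + 0.00000j  Y=0.42599 + 0.00000j  product 0.22744 + 0.00000j
  m=+1: Y*=-0.20564 - 0.11207j  Y=-0.08933 - 0.30535j  product -0.01585 + 0.07280j
  m=+2: Y*=0.02143 + 0.03323j  Y=-0.07042 + 0.04506j  product -0.00301 - 0.00137j
Σ over m = 0.18972 - 0.00000j; ×(4π/5) → 0.47683 - 0.00000j. Real part: 0.476829

0.476829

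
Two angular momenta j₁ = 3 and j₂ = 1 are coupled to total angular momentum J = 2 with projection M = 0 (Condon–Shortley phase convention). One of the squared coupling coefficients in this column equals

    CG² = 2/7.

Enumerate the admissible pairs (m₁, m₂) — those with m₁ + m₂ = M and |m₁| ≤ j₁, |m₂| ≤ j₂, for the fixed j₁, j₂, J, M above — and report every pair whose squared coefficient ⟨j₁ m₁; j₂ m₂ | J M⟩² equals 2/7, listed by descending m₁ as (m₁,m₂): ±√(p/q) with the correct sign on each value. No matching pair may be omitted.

(1,-1): +√(2/7); (-1,1): +√(2/7)

Admissible pairs with m₁+m₂ = M = 0: (-1,1), (0,0), (1,-1)
  (m₁,m₂)=(1,-1): CG² = 2/7, CG = +√(2/7)   ← matches the target
  (m₁,m₂)=(0,0): CG² = 3/7, CG = −√(3/7)
  (m₁,m₂)=(-1,1): CG² = 2/7, CG = +√(2/7)   ← matches the target
Pairs with CG² = 2/7: (1,-1): +√(2/7); (-1,1): +√(2/7)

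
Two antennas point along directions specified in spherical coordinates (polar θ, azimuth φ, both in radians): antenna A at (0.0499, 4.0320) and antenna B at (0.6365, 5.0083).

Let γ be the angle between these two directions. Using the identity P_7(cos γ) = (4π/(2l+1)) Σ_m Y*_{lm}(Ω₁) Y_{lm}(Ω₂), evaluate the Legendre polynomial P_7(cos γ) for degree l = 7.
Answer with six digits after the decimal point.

-0.311680

Summing Y*_{l m}(θ₁,φ₁)·Y_{l m}(θ₂,φ₂) over m ∈ [−7, 7]; prefactor 4π/(2·7+1) = 0.837758:
  [-7]  conj(Y_{7,-7})(Ω₁) = -0.00000 + 0.00000j ; Y_{7,-7}(Ω₂) = -0.01150 + 0.00629j ; Δ = 0.00000 - 0.00000j
  [-6]  conj(Y_{7,-6})(Ω₁) = 0.00000 - 0.00000j ; Y_{7,-6}(Ω₂) = 0.01348 + 0.06496j ; Δ = 0.00000 + 0.00000j
  [-5]  conj(Y_{7,-5})(Ω₁) = 0.00000 + 0.00000j ; Y_{7,-5}(Ω₂) = 0.20080 + 0.01837j ; Δ = 0.00000 + 0.00000j
  [-4]  conj(Y_{7,-4})(Ω₁) = -0.00004 - 0.00002j ; Y_{7,-4}(Ω₂) = 0.15038 - 0.36882j ; Δ = -0.00001 + 0.00001j
  [-3]  conj(Y_{7,-3})(Ω₁) = 0.00097 - 0.00049j ; Y_{7,-3}(Ω₂) = -0.36263 - 0.29509j ; Δ = -0.00050 - 0.00011j
  [-2]  conj(Y_{7,-2})(Ω₁) = -0.00386 + 0.01809j ; Y_{7,-2}(Ω₂) = -0.13536 + 0.09099j ; Δ = -0.00112 - 0.00280j
  [-1]  conj(Y_{7,-1})(Ω₁) = -0.12613 - 0.15585j ; Y_{7,-1}(Ω₂) = -0.09616 - 0.31543j ; Δ = -0.03703 + 0.05477j
  [+0]  conj(Y_{7,0})(Ω₁) = 1.05479 + 0.00000j ; Y_{7,0}(Ω₂) = -0.27940 + 0.00000j ; Δ = -0.29471 + 0.00000j
  [+1]  conj(Y_{7,1})(Ω₁) = 0.12613 - 0.15585j ; Y_{7,1}(Ω₂) = 0.09616 - 0.31543j ; Δ = -0.03703 - 0.05477j
  [+2]  conj(Y_{7,2})(Ω₁) = -0.00386 - 0.01809j ; Y_{7,2}(Ω₂) = -0.13536 - 0.09099j ; Δ = -0.00112 + 0.00280j
  [+3]  conj(Y_{7,3})(Ω₁) = -0.00097 - 0.00049j ; Y_{7,3}(Ω₂) = 0.36263 - 0.29509j ; Δ = -0.00050 + 0.00011j
  [+4]  conj(Y_{7,4})(Ω₁) = -0.00004 + 0.00002j ; Y_{7,4}(Ω₂) = 0.15038 + 0.36882j ; Δ = -0.00001 - 0.00001j
  [+5]  conj(Y_{7,5})(Ω₁) = -0.00000 + 0.00000j ; Y_{7,5}(Ω₂) = -0.20080 + 0.01837j ; Δ = 0.00000 - 0.00000j
  [+6]  conj(Y_{7,6})(Ω₁) = 0.00000 + 0.00000j ; Y_{7,6}(Ω₂) = 0.01348 - 0.06496j ; Δ = 0.00000 - 0.00000j
  [+7]  conj(Y_{7,7})(Ω₁) = 0.00000 + 0.00000j ; Y_{7,7}(Ω₂) = 0.01150 + 0.00629j ; Δ = 0.00000 + 0.00000j
Σ over m = -0.37204 + 0.00000j; ×(4π/15) → -0.31168 + 0.00000j. Real part: -0.311680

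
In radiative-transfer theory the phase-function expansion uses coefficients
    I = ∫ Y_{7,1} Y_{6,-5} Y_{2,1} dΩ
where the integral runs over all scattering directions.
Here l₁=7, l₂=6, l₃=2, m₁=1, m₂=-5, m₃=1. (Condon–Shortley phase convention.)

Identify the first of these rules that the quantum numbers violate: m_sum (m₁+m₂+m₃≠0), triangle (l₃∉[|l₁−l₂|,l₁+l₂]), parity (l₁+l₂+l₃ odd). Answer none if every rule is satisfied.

m_sum

azimuthal sum: 1 − 5 + 1 = -3  ✗
1 ≤ 2 ≤ 13 (triangle on l)
L = 7 + 6 + 2 = 15 (odd)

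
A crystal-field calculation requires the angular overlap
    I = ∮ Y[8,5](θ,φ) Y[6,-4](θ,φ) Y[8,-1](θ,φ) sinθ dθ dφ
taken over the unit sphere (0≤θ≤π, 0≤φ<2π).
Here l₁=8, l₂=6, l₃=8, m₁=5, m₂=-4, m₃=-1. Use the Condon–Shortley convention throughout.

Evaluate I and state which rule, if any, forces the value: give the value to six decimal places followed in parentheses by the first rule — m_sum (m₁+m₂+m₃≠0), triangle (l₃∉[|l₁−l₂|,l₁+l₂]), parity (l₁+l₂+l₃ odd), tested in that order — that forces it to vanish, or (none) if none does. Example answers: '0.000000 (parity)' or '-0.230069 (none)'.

0.045417 (none)

Checks pass: Σm=0; 22 even; l₃=8∈[2,14].
(2·8+1)(2·6+1)(2·8+1) = 3757
Δ: 6! 10! 6! / 23! → 1/13742520792
sum: t=0:+1/41803776000 t=1:−1/435456000 t=2:+1/39813120 t=3:−1/18662400 t=4:+1/39813120 t=5:−1/435456000 t=6:+1/41803776000 = -11/1393459200
3j²(8 6 8; 0 0 0) = Δ·Π!·Σ² = 600/96577  (sign -1)
sum: t=0:+1/1045094400 t=1:−1/1161216000 t=2:+1/12541132800 = 11/62705664000
3j²(8 6 8; 5 -4 -1) = Δ·Π!·Σ² = 33/29716  (sign -1)
combine: 4πI² = 3757·600/96577·33/29716 = 4950/190969
take √, sign +1: I = 0.04541677
No selection rule forces the value: the integral is nonzero (none).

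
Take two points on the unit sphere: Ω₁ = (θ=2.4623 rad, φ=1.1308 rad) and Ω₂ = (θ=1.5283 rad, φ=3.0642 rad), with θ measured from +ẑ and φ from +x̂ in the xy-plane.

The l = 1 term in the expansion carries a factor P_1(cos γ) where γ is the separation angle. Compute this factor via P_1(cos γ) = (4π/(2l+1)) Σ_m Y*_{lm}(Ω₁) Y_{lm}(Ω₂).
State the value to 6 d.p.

-0.255696

Addition theorem: P_1(cos γ) = (4π/3) Σ_m Y*_{lm}(Ω₁) Y_{lm}(Ω₂), m = −1…1:
  [-1]  conj(Y_{1,-1})(Ω₁) = (0.092451, 0.196381) ; Y_{1,-1}(Ω₂) = (-0.344149, -0.026688) ; Δ = (-0.026576, -0.070051)
  [+0]  conj(Y_{1,0})(Ω₁) = (-0.380141, -0.000000) ; Y_{1,0}(Ω₂) = (0.020758, 0.000000) ; Δ = (-0.007891, -0.000000)
  [+1]  conj(Y_{1,1})(Ω₁) = (-0.092451, 0.196381) ; Y_{1,1}(Ω₂) = (0.344149, -0.026688) ; Δ = (-0.026576, 0.070051)
Total Σ_m = (-0.061043, 0.000000). Multiply by 4.188790: (-0.255696, 0.000000). P_1(cos γ) = -0.255696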